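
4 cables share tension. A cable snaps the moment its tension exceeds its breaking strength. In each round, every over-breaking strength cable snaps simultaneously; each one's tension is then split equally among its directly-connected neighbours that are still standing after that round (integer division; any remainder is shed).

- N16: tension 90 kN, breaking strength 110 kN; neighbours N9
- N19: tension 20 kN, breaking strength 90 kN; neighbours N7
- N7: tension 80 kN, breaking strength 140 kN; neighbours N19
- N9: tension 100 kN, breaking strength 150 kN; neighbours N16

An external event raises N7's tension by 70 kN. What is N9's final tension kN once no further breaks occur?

100

Round 1 — N7 at 150 > 140. N7 snaps.
  N7 sheds 150 kN to N19: 150 each.
    N19: 20+150 = 170 > 90
Round 2 — N19 snaps.
  N19 sheds 170 kN: no online neighbours, lost.
No further breaks.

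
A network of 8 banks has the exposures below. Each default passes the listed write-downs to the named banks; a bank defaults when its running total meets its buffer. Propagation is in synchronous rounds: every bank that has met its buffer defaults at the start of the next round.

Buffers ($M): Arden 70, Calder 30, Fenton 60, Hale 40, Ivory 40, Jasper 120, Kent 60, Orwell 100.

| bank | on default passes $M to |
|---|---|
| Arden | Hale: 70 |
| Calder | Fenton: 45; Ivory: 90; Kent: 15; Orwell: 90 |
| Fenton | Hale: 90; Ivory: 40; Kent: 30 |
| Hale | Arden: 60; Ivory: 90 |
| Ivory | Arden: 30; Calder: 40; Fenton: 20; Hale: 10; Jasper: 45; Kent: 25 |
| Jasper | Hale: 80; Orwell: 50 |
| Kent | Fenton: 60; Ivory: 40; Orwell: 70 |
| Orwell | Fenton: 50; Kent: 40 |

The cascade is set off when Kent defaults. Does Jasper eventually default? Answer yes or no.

no

Round 1 — Kent defaults (initial).
  Fenton: +60 → 60 ≥ 60
  Ivory: +40 → 40 ≥ 40
  Orwell: +70 → 70 < 100
Round 2 — Fenton, Ivory default.
  Arden: +30 → 30 < 70
  Calder: +40 → 40 ≥ 30
  Hale: +90+10 → 100 ≥ 40
  Jasper: +45 → 45 < 120
Round 3 — Calder, Hale default.
  Arden: +60 → 90 ≥ 70
  Orwell: +90 → 160 ≥ 100
Round 4 — Arden, Orwell default.
No further defaults.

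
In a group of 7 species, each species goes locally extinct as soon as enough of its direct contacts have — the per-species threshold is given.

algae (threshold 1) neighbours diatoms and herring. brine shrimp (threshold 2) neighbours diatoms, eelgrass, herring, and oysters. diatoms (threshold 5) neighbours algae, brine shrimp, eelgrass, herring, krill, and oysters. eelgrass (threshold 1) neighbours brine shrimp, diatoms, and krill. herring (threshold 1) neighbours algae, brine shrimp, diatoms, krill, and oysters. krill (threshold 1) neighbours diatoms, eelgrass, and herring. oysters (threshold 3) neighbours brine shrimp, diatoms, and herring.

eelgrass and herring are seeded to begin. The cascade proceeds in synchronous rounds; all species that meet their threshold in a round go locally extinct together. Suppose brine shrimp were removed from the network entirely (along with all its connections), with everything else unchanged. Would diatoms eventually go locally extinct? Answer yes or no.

With brine shrimp removed:
Round 1 — eelgrass, herring go locally extinct (initial).
Round 2 — checking thresholds:
  algae: 1 of 2 neighbours ≥ 1, goes locally extinct.
  diatoms: 2 of 5 neighbours < 5, below threshold.
  krill: 2 of 3 neighbours ≥ 1, goes locally extinct.
  oysters: 1 of 2 neighbours < 3, below threshold.
Round 3 — no new extinctions; cascade stops.

no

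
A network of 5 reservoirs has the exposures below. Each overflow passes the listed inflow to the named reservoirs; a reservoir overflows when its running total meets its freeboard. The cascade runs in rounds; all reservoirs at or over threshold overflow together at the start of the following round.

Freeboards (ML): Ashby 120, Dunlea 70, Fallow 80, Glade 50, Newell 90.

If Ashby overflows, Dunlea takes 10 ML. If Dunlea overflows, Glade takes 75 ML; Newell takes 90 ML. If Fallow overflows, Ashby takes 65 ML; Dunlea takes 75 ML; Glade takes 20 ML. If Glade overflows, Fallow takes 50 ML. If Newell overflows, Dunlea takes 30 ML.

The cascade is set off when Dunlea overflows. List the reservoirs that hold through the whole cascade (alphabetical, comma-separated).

Round 1 — Dunlea overflows (initial).
  Glade: +75 → 75 ≥ 50
  Newell: +90 → 90 ≥ 90
Round 2 — Glade, Newell overflow.
  Fallow: +50 → 50 < 80
No further overflows.

Ashby, Fallow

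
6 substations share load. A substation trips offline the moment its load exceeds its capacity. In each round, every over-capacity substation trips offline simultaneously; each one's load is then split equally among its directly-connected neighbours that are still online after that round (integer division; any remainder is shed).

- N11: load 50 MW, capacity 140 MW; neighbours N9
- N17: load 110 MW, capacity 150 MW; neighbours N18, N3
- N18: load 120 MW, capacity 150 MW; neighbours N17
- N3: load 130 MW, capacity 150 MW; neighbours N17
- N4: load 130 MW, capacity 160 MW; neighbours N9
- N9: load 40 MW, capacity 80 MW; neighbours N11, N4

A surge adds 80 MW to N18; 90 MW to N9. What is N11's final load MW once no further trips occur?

115

Round 1 — N18 at 200 > 150; N9 at 130 > 80. N18, N9 trip offline.
  N18 sheds 200 MW to N17: 200 each.
    N17: 110+200 = 310 > 150
  N9 sheds 130 MW to N11, N4: 65 each.
    N11: 50+65 = 115 ≤ 140
    N4: 130+65 = 195 > 160
Round 2 — N17, N4 trip offline.
  N17 sheds 310 MW to N3: 310 each.
    N3: 130+310 = 440 > 150
  N4 sheds 195 MW: no online neighbours, lost.
Round 3 — N3 trips offline.
  N3 sheds 440 MW: no online neighbours, lost.
No further trips.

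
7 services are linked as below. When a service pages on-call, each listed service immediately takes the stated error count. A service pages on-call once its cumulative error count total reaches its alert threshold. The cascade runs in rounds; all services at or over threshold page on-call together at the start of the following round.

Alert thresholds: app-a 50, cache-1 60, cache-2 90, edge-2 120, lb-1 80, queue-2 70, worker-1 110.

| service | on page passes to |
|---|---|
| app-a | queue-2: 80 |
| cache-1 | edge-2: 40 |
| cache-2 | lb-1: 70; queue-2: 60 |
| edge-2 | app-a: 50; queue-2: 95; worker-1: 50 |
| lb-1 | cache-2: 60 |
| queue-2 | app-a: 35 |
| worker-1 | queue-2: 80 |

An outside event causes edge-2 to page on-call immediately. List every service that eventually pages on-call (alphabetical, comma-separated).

Round 1 — edge-2 pages on-call (initial).
  app-a: +50 → 50 ≥ 50
  queue-2: +95 → 95 ≥ 70
  worker-1: +50 → 50 < 110
Round 2 — app-a, queue-2 page on-call.
No further pages.

app-a, edge-2, queue-2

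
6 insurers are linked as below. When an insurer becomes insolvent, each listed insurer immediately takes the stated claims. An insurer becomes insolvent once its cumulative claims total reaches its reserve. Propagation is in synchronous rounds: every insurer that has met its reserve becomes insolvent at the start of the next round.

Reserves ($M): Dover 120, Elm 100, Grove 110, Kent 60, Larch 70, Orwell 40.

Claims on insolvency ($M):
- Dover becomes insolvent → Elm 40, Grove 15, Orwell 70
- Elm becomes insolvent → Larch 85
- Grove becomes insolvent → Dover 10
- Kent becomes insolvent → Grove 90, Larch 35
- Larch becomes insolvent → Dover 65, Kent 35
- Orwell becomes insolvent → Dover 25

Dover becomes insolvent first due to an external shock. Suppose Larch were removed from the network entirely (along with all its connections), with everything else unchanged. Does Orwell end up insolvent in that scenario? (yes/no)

yes

With Larch removed:
Round 1 — Dover becomes insolvent (initial).
  Elm: +40 → 40 < 100
  Grove: +15 → 15 < 110
  Orwell: +70 → 70 ≥ 40
Round 2 — Orwell becomes insolvent.
No further insolvencies.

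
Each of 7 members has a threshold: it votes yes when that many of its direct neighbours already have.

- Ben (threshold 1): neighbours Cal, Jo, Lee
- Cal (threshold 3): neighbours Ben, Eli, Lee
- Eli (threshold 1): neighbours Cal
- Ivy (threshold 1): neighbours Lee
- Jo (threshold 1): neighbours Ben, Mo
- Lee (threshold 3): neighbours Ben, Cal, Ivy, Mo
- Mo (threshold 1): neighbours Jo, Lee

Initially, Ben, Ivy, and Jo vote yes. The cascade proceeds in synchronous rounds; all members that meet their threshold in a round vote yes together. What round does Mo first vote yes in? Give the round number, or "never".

Round 1 — Ben, Ivy, Jo vote yes (initial).
Round 2 — checking thresholds:
  Cal: 1 of 3 neighbours < 3, holds.
  Lee: 2 of 4 neighbours < 3, holds.
  Mo: 1 of 2 neighbours ≥ 1, votes yes.
Round 3 — checking thresholds:
  Cal: 1 of 3 neighbours < 3, holds.
  Lee: 3 of 4 neighbours ≥ 3, votes yes.
Round 4 — no new yes votes; cascade stops.

2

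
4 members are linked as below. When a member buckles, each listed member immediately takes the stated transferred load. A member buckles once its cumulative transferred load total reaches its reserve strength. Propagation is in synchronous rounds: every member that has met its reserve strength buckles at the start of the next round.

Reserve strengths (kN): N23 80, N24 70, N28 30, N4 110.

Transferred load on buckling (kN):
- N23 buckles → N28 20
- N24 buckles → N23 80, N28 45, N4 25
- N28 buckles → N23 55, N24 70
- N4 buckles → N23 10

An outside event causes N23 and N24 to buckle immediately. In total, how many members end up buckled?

Round 1 — N23, N24 buckle (initial).
  N28: +20+45 → 65 ≥ 30
  N4: +25 → 25 < 110
Round 2 — N28 buckles.
No further bucklings.

3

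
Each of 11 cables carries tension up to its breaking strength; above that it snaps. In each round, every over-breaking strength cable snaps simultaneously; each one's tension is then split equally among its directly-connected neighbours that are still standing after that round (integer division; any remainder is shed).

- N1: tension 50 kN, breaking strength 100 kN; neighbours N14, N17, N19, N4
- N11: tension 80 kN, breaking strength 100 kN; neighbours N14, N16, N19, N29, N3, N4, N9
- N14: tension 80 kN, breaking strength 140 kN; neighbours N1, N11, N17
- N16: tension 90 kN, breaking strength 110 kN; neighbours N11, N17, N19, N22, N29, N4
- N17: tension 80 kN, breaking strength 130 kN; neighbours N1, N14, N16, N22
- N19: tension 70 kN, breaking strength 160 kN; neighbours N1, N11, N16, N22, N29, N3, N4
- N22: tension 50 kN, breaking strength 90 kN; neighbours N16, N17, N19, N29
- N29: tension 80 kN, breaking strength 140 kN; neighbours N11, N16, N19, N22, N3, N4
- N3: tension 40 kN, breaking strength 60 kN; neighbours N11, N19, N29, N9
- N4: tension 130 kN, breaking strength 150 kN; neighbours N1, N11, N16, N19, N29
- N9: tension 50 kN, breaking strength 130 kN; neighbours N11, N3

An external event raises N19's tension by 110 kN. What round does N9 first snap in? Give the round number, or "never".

never

Round 1 — N19 at 180 > 160. N19 snaps.
  N19 sheds 180 kN to N1, N11, N16, N22, N29, N3, N4: 25 each (5 lost).
    N1: 50+25 = 75 ≤ 100
    N11: 80+25 = 105 > 100
    N16: 90+25 = 115 > 110
    N22: 50+25 = 75 ≤ 90
    N29: 80+25 = 105 ≤ 140
    N3: 40+25 = 65 > 60
    N4: 130+25 = 155 > 150
Round 2 — N11, N16, N3, N4 snap.
  N11 sheds 105 kN to N14, N29, N9: 35 each.
    N14: 80+35 = 115 ≤ 140
    N29: 105+35 = 140 ≤ 140
    N9: 50+35 = 85 ≤ 130
  N16 sheds 115 kN to N17, N22, N29: 38 each (1 lost).
    N17: 80+38 = 118 ≤ 130
    N22: 75+38 = 113 > 90
    N29: 140+38 = 178 > 140
  N3 sheds 65 kN to N29, N9: 32 each (1 lost).
    N29: 178+32 = 210 > 140
    N9: 85+32 = 117 ≤ 130
  N4 sheds 155 kN to N1, N29: 77 each (1 lost).
    N1: 75+77 = 152 > 100
    N29: 210+77 = 287 > 140
Round 3 — N1, N22, N29 snap.
  N1 sheds 152 kN to N14, N17: 76 each.
    N14: 115+76 = 191 > 140
    N17: 118+76 = 194 > 130
  N22 sheds 113 kN to N17: 113 each.
    N17: 194+113 = 307 > 130
  N29 sheds 287 kN: no online neighbours, lost.
Round 4 — N14, N17 snap.
  N14 sheds 191 kN: no online neighbours, lost.
  N17 sheds 307 kN: no online neighbours, lost.
No further breaks.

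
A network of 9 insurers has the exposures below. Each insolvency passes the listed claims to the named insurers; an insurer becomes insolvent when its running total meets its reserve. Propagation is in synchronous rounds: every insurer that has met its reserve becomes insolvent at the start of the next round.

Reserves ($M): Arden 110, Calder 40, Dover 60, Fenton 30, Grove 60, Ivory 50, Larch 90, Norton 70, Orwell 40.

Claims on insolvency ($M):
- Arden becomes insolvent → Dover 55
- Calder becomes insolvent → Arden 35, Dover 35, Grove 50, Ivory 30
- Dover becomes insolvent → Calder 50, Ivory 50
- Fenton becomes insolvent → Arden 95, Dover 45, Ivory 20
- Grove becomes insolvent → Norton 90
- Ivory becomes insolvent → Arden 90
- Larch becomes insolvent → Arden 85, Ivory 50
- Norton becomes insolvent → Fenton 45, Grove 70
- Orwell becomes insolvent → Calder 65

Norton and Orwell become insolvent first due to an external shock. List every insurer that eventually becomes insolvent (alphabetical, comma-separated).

Arden, Calder, Dover, Fenton, Grove, Ivory, Norton, Orwell

Round 1 — Norton, Orwell become insolvent (initial).
  Calder: +65 → 65 ≥ 40
  Fenton: +45 → 45 ≥ 30
  Grove: +70 → 70 ≥ 60
Round 2 — Calder, Fenton, Grove become insolvent.
  Arden: +35+95 → 130 ≥ 110
  Dover: +35+45 → 80 ≥ 60
  Ivory: +30+20 → 50 ≥ 50
Round 3 — Arden, Dover, Ivory become insolvent.
No further insolvencies.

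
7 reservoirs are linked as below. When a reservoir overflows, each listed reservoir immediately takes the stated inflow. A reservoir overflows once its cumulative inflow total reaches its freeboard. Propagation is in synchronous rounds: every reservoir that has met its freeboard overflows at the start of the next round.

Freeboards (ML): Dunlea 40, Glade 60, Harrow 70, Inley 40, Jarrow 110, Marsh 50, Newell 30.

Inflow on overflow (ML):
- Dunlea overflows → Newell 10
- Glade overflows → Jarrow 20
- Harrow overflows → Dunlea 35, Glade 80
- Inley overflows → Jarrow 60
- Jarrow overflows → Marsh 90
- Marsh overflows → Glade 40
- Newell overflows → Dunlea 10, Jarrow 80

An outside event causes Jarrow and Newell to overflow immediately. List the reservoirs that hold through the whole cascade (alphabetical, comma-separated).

Dunlea, Glade, Harrow, Inley

Round 1 — Jarrow, Newell overflow (initial).
  Dunlea: +10 → 10 < 40
  Marsh: +90 → 90 ≥ 50
Round 2 — Marsh overflows.
  Glade: +40 → 40 < 60
No further overflows.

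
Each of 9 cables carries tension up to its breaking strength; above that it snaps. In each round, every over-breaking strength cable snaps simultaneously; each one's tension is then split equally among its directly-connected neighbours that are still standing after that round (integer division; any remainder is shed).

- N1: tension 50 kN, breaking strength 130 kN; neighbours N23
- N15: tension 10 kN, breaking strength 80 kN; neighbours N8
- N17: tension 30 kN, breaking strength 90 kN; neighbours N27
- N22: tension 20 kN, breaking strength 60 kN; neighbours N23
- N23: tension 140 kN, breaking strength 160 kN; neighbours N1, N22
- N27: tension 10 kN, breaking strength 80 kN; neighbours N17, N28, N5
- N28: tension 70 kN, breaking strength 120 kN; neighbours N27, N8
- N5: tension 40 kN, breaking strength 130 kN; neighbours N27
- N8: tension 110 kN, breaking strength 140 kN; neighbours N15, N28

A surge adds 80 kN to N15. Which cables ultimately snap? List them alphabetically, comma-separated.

N15, N17, N27, N28, N5, N8

Round 1 — N15 at 90 > 80. N15 snaps.
  N15 sheds 90 kN to N8: 90 each.
    N8: 110+90 = 200 > 140
Round 2 — N8 snaps.
  N8 sheds 200 kN to N28: 200 each.
    N28: 70+200 = 270 > 120
Round 3 — N28 snaps.
  N28 sheds 270 kN to N27: 270 each.
    N27: 10+270 = 280 > 80
Round 4 — N27 snaps.
  N27 sheds 280 kN to N17, N5: 140 each.
    N17: 30+140 = 170 > 90
    N5: 40+140 = 180 > 130
Round 5 — N17, N5 snap.
  N17 sheds 170 kN: no online neighbours, lost.
  N5 sheds 180 kN: no online neighbours, lost.
No further breaks.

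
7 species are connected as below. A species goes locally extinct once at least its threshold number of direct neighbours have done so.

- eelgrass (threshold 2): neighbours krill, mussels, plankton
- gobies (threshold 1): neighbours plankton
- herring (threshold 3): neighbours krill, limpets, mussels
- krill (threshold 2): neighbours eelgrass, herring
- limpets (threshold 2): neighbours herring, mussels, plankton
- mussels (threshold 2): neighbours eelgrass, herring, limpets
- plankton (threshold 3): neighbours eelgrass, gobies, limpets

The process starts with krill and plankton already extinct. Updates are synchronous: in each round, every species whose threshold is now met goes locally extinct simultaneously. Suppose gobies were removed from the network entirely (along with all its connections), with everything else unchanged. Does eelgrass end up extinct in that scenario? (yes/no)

yes

With gobies removed:
Round 1 — krill, plankton go locally extinct (initial).
Round 2 — checking thresholds:
  eelgrass: 2 of 3 neighbours ≥ 2, goes locally extinct.
  herring: 1 of 3 neighbours < 3, below threshold.
  limpets: 1 of 3 neighbours < 2, below threshold.
Round 3 — no new extinctions; cascade stops.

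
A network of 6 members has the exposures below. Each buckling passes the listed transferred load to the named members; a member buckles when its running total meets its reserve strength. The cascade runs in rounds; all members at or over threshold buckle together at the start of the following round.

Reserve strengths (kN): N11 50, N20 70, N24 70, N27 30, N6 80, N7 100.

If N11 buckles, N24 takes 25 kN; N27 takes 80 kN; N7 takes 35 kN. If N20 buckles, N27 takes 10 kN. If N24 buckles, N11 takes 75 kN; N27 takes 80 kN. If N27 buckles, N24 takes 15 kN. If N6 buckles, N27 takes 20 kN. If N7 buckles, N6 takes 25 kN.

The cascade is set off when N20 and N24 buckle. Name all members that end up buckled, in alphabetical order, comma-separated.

N11, N20, N24, N27

Round 1 — N20, N24 buckle (initial).
  N11: +75 → 75 ≥ 50
  N27: +10+80 → 90 ≥ 30
Round 2 — N11, N27 buckle.
  N7: +35 → 35 < 100
No further bucklings.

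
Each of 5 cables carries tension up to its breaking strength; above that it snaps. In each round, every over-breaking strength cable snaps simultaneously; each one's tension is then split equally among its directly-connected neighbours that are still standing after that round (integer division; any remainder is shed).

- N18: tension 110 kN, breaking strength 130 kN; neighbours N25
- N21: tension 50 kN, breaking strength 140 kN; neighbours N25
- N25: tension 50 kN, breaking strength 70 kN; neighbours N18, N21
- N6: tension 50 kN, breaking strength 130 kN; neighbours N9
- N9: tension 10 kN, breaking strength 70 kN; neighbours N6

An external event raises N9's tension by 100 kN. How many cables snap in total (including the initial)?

Round 1 — N9 at 110 > 70. N9 snaps.
  N9 sheds 110 kN to N6: 110 each.
    N6: 50+110 = 160 > 130
Round 2 — N6 snaps.
  N6 sheds 160 kN: no online neighbours, lost.
No further breaks.

2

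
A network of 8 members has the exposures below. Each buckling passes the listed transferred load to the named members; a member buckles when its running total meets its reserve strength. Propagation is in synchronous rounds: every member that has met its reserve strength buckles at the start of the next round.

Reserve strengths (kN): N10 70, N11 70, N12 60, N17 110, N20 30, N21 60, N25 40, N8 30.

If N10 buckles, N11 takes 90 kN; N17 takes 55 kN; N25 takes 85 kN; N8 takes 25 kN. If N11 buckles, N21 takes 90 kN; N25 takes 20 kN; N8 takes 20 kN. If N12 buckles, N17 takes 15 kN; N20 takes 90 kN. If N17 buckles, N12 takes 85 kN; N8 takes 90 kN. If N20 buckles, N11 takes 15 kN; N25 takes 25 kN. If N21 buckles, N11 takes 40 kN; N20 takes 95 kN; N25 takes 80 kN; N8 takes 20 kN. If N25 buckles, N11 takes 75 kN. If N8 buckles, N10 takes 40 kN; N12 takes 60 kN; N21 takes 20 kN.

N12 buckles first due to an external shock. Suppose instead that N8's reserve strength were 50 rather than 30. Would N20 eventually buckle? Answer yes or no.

With N8's reserve strength at 50:
Round 1 — N12 buckles (initial).
  N17: +15 → 15 < 110
  N20: +90 → 90 ≥ 30
Round 2 — N20 buckles.
  N11: +15 → 15 < 70
  N25: +25 → 25 < 40
No further bucklings.

yes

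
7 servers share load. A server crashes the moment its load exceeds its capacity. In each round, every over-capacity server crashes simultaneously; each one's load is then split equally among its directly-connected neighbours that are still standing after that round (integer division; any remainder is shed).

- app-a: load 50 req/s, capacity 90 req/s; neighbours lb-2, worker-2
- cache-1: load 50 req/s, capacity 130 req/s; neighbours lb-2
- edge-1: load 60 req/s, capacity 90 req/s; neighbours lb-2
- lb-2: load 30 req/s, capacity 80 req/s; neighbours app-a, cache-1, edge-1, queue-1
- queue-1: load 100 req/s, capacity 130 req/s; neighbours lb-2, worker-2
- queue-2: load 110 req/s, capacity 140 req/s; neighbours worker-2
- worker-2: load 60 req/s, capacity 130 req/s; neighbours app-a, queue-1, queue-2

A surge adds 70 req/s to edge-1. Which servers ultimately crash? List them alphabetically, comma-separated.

app-a, edge-1, lb-2, queue-1, queue-2, worker-2

Round 1 — edge-1 at 130 > 90. edge-1 crashes.
  edge-1 sheds 130 req/s to lb-2: 130 each.
    lb-2: 30+130 = 160 > 80
Round 2 — lb-2 crashes.
  lb-2 sheds 160 req/s to app-a, cache-1, queue-1: 53 each (1 lost).
    app-a: 50+53 = 103 > 90
    cache-1: 50+53 = 103 ≤ 130
    queue-1: 100+53 = 153 > 130
Round 3 — app-a, queue-1 crash.
  app-a sheds 103 req/s to worker-2: 103 each.
    worker-2: 60+103 = 163 > 130
  queue-1 sheds 153 req/s to worker-2: 153 each.
    worker-2: 163+153 = 316 > 130
Round 4 — worker-2 crashes.
  worker-2 sheds 316 req/s to queue-2: 316 each.
    queue-2: 110+316 = 426 > 140
Round 5 — queue-2 crashes.
  queue-2 sheds 426 req/s: no online neighbours, lost.
No further crashes.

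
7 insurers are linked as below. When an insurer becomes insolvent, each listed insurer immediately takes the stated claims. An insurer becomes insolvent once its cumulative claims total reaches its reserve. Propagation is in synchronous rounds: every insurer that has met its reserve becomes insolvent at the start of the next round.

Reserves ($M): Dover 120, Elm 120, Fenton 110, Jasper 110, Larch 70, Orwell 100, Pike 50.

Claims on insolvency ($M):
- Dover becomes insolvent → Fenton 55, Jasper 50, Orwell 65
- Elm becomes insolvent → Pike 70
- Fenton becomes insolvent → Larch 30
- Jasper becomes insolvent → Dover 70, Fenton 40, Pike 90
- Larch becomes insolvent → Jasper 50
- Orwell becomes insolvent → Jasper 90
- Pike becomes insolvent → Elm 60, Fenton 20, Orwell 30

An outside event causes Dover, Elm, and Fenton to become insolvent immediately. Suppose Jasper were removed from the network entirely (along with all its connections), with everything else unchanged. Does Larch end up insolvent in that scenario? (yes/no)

With Jasper removed:
Round 1 — Dover, Elm, Fenton become insolvent (initial).
  Larch: +30 → 30 < 70
  Orwell: +65 → 65 < 100
  Pike: +70 → 70 ≥ 50
Round 2 — Pike becomes insolvent.
  Orwell: +30 → 95 < 100
No further insolvencies.

no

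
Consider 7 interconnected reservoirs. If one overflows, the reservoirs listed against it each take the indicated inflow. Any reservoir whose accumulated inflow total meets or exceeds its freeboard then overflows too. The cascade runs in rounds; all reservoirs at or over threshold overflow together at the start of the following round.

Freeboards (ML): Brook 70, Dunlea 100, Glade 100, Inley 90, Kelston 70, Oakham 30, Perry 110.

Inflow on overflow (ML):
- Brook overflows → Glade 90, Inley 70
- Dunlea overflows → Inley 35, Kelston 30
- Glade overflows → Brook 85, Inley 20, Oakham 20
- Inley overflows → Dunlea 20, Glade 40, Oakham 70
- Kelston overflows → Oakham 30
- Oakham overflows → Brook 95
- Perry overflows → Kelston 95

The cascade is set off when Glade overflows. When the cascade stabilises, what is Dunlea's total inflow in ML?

20

Round 1 — Glade overflows (initial).
  Brook: +85 → 85 ≥ 70
  Inley: +20 → 20 < 90
  Oakham: +20 → 20 < 30
Round 2 — Brook overflows.
  Inley: +70 → 90 ≥ 90
Round 3 — Inley overflows.
  Dunlea: +20 → 20 < 100
  Oakham: +70 → 90 ≥ 30
Round 4 — Oakham overflows.
No further overflows.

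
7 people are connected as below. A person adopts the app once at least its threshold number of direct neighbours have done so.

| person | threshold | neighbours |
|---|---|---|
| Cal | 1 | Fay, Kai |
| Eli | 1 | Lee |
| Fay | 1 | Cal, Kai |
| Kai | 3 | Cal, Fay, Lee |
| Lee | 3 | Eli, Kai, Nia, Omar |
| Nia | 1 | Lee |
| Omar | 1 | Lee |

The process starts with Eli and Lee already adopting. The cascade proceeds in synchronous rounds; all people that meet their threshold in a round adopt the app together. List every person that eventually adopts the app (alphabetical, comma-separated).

Round 1 — Eli, Lee adopt the app (initial).
Round 2 — checking thresholds:
  Kai: 1 of 3 neighbours < 3, below threshold.
  Nia: 1 of 1 neighbours ≥ 1, adopts the app.
  Omar: 1 of 1 neighbours ≥ 1, adopts the app.
Round 3 — no new adoptions; cascade stops.

Eli, Lee, Nia, Omar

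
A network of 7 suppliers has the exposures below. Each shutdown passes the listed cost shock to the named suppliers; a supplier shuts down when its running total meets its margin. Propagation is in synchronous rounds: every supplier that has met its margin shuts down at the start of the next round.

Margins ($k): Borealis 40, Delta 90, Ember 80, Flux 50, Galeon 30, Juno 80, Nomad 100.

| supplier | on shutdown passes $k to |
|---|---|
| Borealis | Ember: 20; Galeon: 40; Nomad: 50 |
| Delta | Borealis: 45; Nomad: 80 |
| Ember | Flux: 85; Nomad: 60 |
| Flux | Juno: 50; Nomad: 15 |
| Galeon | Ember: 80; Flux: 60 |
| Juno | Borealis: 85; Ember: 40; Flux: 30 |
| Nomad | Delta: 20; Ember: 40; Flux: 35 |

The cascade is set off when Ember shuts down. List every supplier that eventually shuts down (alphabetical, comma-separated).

Round 1 — Ember shuts down (initial).
  Flux: +85 → 85 ≥ 50
  Nomad: +60 → 60 < 100
Round 2 — Flux shuts down.
  Juno: +50 → 50 < 80
  Nomad: +15 → 75 < 100
No further shutdowns.

Ember, Flux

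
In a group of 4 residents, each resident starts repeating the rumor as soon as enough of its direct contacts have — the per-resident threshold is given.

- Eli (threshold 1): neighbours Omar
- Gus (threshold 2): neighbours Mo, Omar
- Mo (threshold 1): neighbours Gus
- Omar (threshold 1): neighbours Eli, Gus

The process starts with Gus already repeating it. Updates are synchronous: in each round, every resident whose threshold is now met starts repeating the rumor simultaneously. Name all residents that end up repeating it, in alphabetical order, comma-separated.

Round 1 — Gus starts repeating the rumor (initial).
Round 2 — checking thresholds:
  Mo: 1 of 1 neighbours ≥ 1, starts repeating the rumor.
  Omar: 1 of 2 neighbours ≥ 1, starts repeating the rumor.
Round 3 — checking thresholds:
  Eli: 1 of 1 neighbours ≥ 1, starts repeating the rumor.
Round 4 — no new spreads; cascade stops.

Eli, Gus, Mo, Omar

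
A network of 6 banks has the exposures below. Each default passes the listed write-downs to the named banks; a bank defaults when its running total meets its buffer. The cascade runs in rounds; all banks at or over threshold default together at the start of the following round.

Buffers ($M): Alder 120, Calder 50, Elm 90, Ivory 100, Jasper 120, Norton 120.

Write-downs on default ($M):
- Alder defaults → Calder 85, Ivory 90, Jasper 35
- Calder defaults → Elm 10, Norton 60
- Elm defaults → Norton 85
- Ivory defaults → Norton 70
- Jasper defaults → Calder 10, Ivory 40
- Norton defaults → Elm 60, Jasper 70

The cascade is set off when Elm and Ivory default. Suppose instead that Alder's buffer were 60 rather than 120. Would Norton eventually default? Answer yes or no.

yes

With Alder's buffer at 60:
Round 1 — Elm, Ivory default (initial).
  Norton: +85+70 → 155 ≥ 120
Round 2 — Norton defaults.
  Jasper: +70 → 70 < 120
No further defaults.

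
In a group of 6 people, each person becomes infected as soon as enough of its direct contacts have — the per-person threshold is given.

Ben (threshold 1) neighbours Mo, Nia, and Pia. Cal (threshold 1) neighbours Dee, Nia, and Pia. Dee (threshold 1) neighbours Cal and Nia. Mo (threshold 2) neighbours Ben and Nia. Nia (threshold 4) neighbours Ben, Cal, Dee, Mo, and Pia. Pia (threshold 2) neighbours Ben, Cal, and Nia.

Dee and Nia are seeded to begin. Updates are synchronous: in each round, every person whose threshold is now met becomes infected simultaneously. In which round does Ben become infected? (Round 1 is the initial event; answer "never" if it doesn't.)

2

Round 1 — Dee, Nia become infected (initial).
Round 2 — checking thresholds:
  Ben: 1 of 3 neighbours ≥ 1, becomes infected.
  Cal: 2 of 3 neighbours ≥ 1, becomes infected.
  Mo: 1 of 2 neighbours < 2, below threshold.
  Pia: 1 of 3 neighbours < 2, below threshold.
Round 3 — checking thresholds:
  Mo: 2 of 2 neighbours ≥ 2, becomes infected.
  Pia: 3 of 3 neighbours ≥ 2, becomes infected.
Round 4 — no new infections; cascade stops.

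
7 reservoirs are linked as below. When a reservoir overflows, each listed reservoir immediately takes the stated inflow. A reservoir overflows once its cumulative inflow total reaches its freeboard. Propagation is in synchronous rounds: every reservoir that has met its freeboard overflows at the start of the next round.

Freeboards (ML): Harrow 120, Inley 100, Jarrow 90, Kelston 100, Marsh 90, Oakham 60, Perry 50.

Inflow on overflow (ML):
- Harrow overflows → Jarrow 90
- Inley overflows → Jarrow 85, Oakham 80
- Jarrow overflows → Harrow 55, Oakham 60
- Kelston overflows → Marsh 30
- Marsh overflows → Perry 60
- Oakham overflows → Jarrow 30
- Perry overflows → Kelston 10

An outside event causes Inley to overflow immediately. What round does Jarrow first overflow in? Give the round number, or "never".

3

Round 1 — Inley overflows (initial).
  Jarrow: +85 → 85 < 90
  Oakham: +80 → 80 ≥ 60
Round 2 — Oakham overflows.
  Jarrow: +30 → 115 ≥ 90
Round 3 — Jarrow overflows.
  Harrow: +55 → 55 < 120
No further overflows.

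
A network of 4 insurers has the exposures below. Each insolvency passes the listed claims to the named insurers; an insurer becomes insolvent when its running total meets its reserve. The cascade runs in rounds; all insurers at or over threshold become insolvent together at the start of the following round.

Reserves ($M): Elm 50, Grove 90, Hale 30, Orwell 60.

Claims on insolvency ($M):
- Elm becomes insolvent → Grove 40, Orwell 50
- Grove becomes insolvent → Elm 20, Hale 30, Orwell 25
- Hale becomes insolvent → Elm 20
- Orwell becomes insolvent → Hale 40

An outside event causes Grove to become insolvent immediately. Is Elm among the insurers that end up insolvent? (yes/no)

no

Round 1 — Grove becomes insolvent (initial).
  Elm: +20 → 20 < 50
  Hale: +30 → 30 ≥ 30
  Orwell: +25 → 25 < 60
Round 2 — Hale becomes insolvent.
  Elm: +20 → 40 < 50
No further insolvencies.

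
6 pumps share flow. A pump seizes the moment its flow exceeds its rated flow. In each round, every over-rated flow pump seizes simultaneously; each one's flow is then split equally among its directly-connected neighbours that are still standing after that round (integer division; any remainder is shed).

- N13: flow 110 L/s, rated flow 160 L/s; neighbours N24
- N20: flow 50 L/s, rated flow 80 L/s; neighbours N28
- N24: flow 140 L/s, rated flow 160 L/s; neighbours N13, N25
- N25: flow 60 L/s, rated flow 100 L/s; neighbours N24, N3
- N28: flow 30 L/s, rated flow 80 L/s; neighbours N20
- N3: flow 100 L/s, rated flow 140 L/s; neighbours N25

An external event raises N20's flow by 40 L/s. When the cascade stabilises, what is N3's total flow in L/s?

100

Round 1 — N20 at 90 > 80. N20 seizes.
  N20 sheds 90 L/s to N28: 90 each.
    N28: 30+90 = 120 > 80
Round 2 — N28 seizes.
  N28 sheds 120 L/s: no online neighbours, lost.
No further seizures.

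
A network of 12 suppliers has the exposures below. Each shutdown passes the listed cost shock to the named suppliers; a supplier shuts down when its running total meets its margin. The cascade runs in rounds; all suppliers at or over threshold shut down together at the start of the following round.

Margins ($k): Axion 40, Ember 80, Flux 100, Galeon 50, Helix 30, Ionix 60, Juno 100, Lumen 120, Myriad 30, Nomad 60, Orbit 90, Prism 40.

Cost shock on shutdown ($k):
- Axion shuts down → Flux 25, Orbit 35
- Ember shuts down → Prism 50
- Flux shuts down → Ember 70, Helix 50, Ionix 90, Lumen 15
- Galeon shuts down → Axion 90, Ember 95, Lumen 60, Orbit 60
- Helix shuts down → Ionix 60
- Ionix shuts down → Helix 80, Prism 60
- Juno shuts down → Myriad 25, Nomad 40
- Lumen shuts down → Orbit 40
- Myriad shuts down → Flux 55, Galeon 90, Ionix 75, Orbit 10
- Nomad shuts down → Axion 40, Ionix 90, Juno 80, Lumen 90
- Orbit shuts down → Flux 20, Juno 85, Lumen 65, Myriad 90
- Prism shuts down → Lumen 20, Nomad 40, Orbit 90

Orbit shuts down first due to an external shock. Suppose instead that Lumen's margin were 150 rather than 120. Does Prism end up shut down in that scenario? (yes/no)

yes

With Lumen's margin at 150:
Round 1 — Orbit shuts down (initial).
  Flux: +20 → 20 < 100
  Juno: +85 → 85 < 100
  Lumen: +65 → 65 < 150
  Myriad: +90 → 90 ≥ 30
Round 2 — Myriad shuts down.
  Flux: +55 → 75 < 100
  Galeon: +90 → 90 ≥ 50
  Ionix: +75 → 75 ≥ 60
Round 3 — Galeon, Ionix shut down.
  Axion: +90 → 90 ≥ 40
  Ember: +95 → 95 ≥ 80
  Helix: +80 → 80 ≥ 30
  Lumen: +60 → 125 < 150
  Prism: +60 → 60 ≥ 40
Round 4 — Axion, Ember, Helix, Prism shut down.
  Flux: +25 → 100 ≥ 100
  Lumen: +20 → 145 < 150
  Nomad: +40 → 40 < 60
Round 5 — Flux shuts down.
  Lumen: +15 → 160 ≥ 150
Round 6 — Lumen shuts down.
No further shutdowns.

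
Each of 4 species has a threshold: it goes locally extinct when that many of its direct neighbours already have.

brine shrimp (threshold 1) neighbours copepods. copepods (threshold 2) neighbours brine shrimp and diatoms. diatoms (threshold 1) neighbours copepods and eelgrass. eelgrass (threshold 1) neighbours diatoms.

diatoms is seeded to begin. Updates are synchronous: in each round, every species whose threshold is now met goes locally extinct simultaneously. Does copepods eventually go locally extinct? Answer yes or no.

Round 1 — diatoms goes locally extinct (initial).
Round 2 — checking thresholds:
  copepods: 1 of 2 neighbours < 2, below threshold.
  eelgrass: 1 of 1 neighbours ≥ 1, goes locally extinct.
Round 3 — no new extinctions; cascade stops.

no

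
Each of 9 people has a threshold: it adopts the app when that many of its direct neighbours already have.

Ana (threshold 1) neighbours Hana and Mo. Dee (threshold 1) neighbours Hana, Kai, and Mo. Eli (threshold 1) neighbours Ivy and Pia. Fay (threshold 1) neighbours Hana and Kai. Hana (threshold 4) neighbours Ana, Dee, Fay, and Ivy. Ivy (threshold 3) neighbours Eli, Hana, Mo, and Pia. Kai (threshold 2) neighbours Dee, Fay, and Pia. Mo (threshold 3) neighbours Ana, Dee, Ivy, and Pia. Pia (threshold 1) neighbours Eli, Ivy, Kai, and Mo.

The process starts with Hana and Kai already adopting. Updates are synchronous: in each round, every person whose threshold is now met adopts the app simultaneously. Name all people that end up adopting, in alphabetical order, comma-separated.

Ana, Dee, Eli, Fay, Hana, Ivy, Kai, Mo, Pia

Round 1 — Hana, Kai adopt the app (initial).
Round 2 — checking thresholds:
  Ana: 1 of 2 neighbours ≥ 1, adopts the app.
  Dee: 2 of 3 neighbours ≥ 1, adopts the app.
  Fay: 2 of 2 neighbours ≥ 1, adopts the app.
  Ivy: 1 of 4 neighbours < 3, not yet.
  Pia: 1 of 4 neighbours ≥ 1, adopts the app.
Round 3 — checking thresholds:
  Eli: 1 of 2 neighbours ≥ 1, adopts the app.
  Ivy: 2 of 4 neighbours < 3, not yet.
  Mo: 3 of 4 neighbours ≥ 3, adopts the app.
Round 4 — checking thresholds:
  Ivy: 4 of 4 neighbours ≥ 3, adopts the app.
Round 5 — no new adoptions; cascade stops.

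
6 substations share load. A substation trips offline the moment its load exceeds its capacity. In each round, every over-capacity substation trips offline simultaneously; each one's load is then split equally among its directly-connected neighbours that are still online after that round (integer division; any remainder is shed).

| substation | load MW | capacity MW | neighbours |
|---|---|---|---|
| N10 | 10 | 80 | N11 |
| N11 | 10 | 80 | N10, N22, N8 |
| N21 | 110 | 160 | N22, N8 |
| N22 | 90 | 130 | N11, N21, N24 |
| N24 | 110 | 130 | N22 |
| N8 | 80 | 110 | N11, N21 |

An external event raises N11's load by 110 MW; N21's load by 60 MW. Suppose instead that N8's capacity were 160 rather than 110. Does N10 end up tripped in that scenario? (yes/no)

no

With N8's capacity at 160:
Round 1 — N11 at 120 > 80; N21 at 170 > 160. N11, N21 trip offline.
  N11 sheds 120 MW to N10, N22, N8: 40 each.
    N10: 10+40 = 50 ≤ 80
    N22: 90+40 = 130 ≤ 130
    N8: 80+40 = 120 ≤ 160
  N21 sheds 170 MW to N22, N8: 85 each.
    N22: 130+85 = 215 > 130
    N8: 120+85 = 205 > 160
Round 2 — N22, N8 trip offline.
  N22 sheds 215 MW to N24: 215 each.
    N24: 110+215 = 325 > 130
  N8 sheds 205 MW: no online neighbours, lost.
Round 3 — N24 trips offline.
  N24 sheds 325 MW: no online neighbours, lost.
No further trips.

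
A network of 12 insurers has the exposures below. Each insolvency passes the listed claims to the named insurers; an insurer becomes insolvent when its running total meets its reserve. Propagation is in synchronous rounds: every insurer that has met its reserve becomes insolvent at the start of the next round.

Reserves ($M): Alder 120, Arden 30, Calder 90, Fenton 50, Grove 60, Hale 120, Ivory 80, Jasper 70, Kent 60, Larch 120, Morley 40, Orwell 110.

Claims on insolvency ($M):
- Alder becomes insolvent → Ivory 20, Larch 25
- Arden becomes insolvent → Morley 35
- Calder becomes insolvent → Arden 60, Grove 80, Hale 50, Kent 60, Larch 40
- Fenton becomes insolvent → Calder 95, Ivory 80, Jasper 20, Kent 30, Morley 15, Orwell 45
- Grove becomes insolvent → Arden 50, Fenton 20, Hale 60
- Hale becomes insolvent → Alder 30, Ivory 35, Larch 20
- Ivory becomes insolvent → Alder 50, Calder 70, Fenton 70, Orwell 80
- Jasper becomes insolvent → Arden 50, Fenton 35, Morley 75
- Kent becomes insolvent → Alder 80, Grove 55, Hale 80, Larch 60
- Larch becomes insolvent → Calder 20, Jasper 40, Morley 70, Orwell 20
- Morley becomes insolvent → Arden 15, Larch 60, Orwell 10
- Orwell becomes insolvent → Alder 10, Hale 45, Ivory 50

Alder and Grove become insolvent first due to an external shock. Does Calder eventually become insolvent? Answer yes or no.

Round 1 — Alder, Grove become insolvent (initial).
  Arden: +50 → 50 ≥ 30
  Fenton: +20 → 20 < 50
  Hale: +60 → 60 < 120
  Ivory: +20 → 20 < 80
  Larch: +25 → 25 < 120
Round 2 — Arden becomes insolvent.
  Morley: +35 → 35 < 40
No further insolvencies.

no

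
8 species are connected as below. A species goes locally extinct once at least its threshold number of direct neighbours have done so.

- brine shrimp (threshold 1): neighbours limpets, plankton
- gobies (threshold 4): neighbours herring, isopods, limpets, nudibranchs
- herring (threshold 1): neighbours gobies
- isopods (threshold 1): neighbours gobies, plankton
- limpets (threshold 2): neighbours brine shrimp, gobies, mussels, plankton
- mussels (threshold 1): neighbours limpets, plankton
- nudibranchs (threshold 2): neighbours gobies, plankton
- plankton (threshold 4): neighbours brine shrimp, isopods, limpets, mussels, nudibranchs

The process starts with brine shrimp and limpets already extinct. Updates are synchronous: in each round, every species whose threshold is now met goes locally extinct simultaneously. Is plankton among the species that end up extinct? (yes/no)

no

Round 1 — brine shrimp, limpets go locally extinct (initial).
Round 2 — checking thresholds:
  gobies: 1 of 4 neighbours < 4, holds.
  mussels: 1 of 2 neighbours ≥ 1, goes locally extinct.
  plankton: 2 of 5 neighbours < 4, holds.
Round 3 — no new extinctions; cascade stops.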